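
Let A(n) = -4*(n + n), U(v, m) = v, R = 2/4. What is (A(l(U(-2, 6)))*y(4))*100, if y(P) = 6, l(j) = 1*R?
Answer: -2400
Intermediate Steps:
R = 1/2 (R = 2*(1/4) = 1/2 ≈ 0.50000)
l(j) = 1/2 (l(j) = 1*(1/2) = 1/2)
A(n) = -8*n
(A(l(U(-2, 6)))*y(4))*100 = (-8*1/2*6)*100 = -4*6*100 = -24*100 = -2400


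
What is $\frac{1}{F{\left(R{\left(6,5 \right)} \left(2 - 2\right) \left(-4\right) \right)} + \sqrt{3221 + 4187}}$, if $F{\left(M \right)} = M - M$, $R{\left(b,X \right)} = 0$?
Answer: $\frac{\sqrt{463}}{1852} \approx 0.011618$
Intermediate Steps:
$F{\left(M \right)} = 0$
$\frac{1}{F{\left(R{\left(6,5 \right)} \left(2 - 2\right) \left(-4\right) \right)} + \sqrt{3221 + 4187}} = \frac{1}{0 + \sqrt{3221 + 4187}} = \frac{1}{0 + \sqrt{7408}} = \frac{1}{0 + 4 \sqrt{463}} = \frac{1}{4 \sqrt{463}} = \frac{\sqrt{463}}{1852}$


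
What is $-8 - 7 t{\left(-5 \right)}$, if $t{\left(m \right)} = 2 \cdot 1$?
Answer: $-22$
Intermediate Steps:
$t{\left(m \right)} = 2$
$-8 - 7 t{\left(-5 \right)} = -8 - 14 = -22$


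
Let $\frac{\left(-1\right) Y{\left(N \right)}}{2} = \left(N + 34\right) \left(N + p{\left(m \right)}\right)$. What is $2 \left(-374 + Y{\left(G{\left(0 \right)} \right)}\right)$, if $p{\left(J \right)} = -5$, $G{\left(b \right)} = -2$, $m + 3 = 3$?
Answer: $148$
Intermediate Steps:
$m = 0$ ($m = -3 + 3 = 0$)
$Y{\left(N \right)} = - 2 \left(-5 + N\right) \left(34 + N\right)$ ($Y{\left(N \right)} = - 2 \left(N + 34\right) \left(N - 5\right) = - 2 \left(34 + N\right) \left(-5 + N\right) = - 2 \left(-5 + N\right) \left(34 + N\right)$)
$2 \left(-374 + Y{\left(G{\left(0 \right)} \right)}\right) = 2 \left(-374 - \left(-456 + 8\right)\right) = 2 \left(-374 + \left(340 + 116 - 8\right)\right) = 2 \left(-374 + 448\right) = 2 \cdot 74 = 148$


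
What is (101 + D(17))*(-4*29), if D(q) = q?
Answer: -13688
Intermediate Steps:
(101 + D(17))*(-4*29) = (101 + 17)*(-4*29) = 118*(-116) = -13688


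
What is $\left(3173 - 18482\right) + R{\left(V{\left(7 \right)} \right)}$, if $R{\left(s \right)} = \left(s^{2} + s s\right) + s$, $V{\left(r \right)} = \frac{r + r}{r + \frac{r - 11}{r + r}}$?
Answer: $- \frac{33793767}{2209} \approx -15298.0$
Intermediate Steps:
$V{\left(r \right)} = \frac{2 r}{r + \frac{-11 + r}{2 r}}$
$R{\left(s \right)} = s + 2 s^{2}$ ($R{\left(s \right)} = \left(s^{2} + s^{2}\right) + s = 2 s^{2} + s = s + 2 s^{2}$)
$\left(3173 - 18482\right) + R{\left(V{\left(7 \right)} \right)} = \left(3173 - 18482\right) + \frac{4 \cdot 7^{2}}{-11 + 7 + 2 \cdot 7^{2}} \left(1 + 2 \frac{4 \cdot 7^{2}}{-11 + 7 + 2 \cdot 7^{2}}\right) = -15309 + 4 \cdot 49 \frac{1}{-11 + 7 + 2 \cdot 49} \left(1 + 2 \cdot 4 \cdot 49 \frac{1}{-11 + 7 + 2 \cdot 49}\right) = -15309 + 4 \cdot 49 \frac{1}{-11 + 7 + 98} \left(1 + 2 \cdot 4 \cdot 49 \frac{1}{-11 + 7 + 98}\right) = -15309 + 4 \cdot 49 \cdot \frac{1}{94} \left(1 + 2 \cdot 4 \cdot 49 \cdot \frac{1}{94}\right) = -15309 + \frac{98 \left(1 + 2 \cdot \frac{98}{47}\right)}{47} = -15309 + \frac{98 \left(1 + \frac{196}{47}\right)}{47} = -15309 + \frac{98}{47} \cdot \frac{243}{47} = -15309 + \frac{23814}{2209} = - \frac{33793767}{2209}$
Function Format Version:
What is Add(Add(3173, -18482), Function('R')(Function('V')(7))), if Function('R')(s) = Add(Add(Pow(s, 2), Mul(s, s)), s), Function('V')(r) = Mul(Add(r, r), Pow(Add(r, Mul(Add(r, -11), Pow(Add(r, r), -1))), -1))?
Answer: Rational(-33793767, 2209) ≈ -15298.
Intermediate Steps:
Function('V')(r) = Mul(2, r, Pow(Add(r, Mul(Rational(1, 2), Pow(r, -1), Add(-11, r))), -1)) (Function('V')(r) = Mul(Mul(2, r), Pow(Add(r, Mul(Add(-11, r), Pow(Mul(2, r), -1))), -1)) = Mul(Mul(2, r), Pow(Add(r, Mul(Add(-11, r), Mul(Rational(1, 2), Pow(r, -1)))), -1)) = Mul(Mul(2, r), Pow(Add(r, Mul(Rational(1, 2), Pow(r, -1), Add(-11, r))), -1)) = Mul(2, r, Pow(Add(r, Mul(Rational(1, 2), Pow(r, -1), Add(-11, r))), -1)))
Function('R')(s) = Add(s, Mul(2, Pow(s, 2))) (Function('R')(s) = Add(Add(Pow(s, 2), Pow(s, 2)), s) = Add(Mul(2, Pow(s, 2)), s) = Add(s, Mul(2, Pow(s, 2))))
Add(Add(3173, -18482), Function('R')(Function('V')(7))) = Add(Add(3173, -18482), Mul(Mul(4, Pow(7, 2), Pow(Add(-11, 7, Mul(2, Pow(7, 2))), -1)), Add(1, Mul(2, Mul(4, Pow(7, 2), Pow(Add(-11, 7, Mul(2, Pow(7, 2))), -1)))))) = Add(-15309, Mul(Mul(4, 49, Pow(Add(-11, 7, Mul(2, 49)), -1)), Add(1, Mul(2, Mul(4, 49, Pow(Add(-11, 7, Mul(2, 49)), -1)))))) = Add(-15309, Mul(Mul(4, 49, Pow(Add(-11, 7, 98), -1)), Add(1, Mul(2, Mul(4, 49, Pow(Add(-11, 7, 98), -1)))))) = Add(-15309, Mul(Mul(4, 49, Pow(94, -1)), Add(1, Mul(2, Mul(4, 49, Pow(94, -1)))))) = Add(-15309, Mul(Mul(4, 49, Rational(1, 94)), Add(1, Mul(2, Mul(4, 49, Rational(1, 94)))))) = Add(-15309, Mul(Rational(98, 47), Add(1, Mul(2, Rational(98, 47))))) = Add(-15309, Mul(Rational(98, 47), Add(1, Rational(196, 47)))) = Add(-15309, Mul(Rational(98, 47), Rational(243, 47))) = Add(-15309, Rational(23814, 2209)) = Rational(-33793767, 2209)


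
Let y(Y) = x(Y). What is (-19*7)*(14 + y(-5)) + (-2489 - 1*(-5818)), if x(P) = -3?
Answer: 1866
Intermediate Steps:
y(Y) = -3
(-19*7)*(14 + y(-5)) + (-2489 - 1*(-5818)) = (-19*7)*(14 - 3) + (-2489 - 1*(-5818)) = -133*11 + (-2489 + 5818) = -1463 + 3329 = 1866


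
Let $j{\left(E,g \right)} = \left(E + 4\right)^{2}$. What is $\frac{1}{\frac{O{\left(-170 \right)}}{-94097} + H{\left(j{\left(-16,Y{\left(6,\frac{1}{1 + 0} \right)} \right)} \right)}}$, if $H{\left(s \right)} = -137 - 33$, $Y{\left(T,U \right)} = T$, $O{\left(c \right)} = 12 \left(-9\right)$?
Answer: $- \frac{94097}{15996382} \approx -0.0058824$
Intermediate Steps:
$O{\left(c \right)} = -108$
$j{\left(E,g \right)} = \left(4 + E\right)^{2}$
$H{\left(s \right)} = -170$
$\frac{1}{\frac{O{\left(-170 \right)}}{-94097} + H{\left(j{\left(-16,Y{\left(6,\frac{1}{1 + 0} \right)} \right)} \right)}} = \frac{1}{- \frac{108}{-94097} - 170} = \frac{1}{\left(-108\right) \left(- \frac{1}{94097}\right) - 170} = \frac{1}{\frac{108}{94097} - 170} = \frac{1}{- \frac{15996382}{94097}} = - \frac{94097}{15996382}$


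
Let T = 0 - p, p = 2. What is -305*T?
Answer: 610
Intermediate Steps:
T = -2 (T = 0 - 1*2 = 0 - 2 = -2)
-305*T = -305*(-2) = 610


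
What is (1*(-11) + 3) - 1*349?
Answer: -357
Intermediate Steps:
(1*(-11) + 3) - 1*349 = (-11 + 3) - 349 = -8 - 349 = -357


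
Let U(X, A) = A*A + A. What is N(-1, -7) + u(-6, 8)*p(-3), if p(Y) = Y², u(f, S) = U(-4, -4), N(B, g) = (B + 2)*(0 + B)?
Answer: 107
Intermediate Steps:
U(X, A) = A + A² (U(X, A) = A² + A = A + A²)
N(B, g) = B*(2 + B) (N(B, g) = (2 + B)*B = B*(2 + B))
u(f, S) = 12 (u(f, S) = -4*(1 - 4) = -4*(-3) = 12)
N(-1, -7) + u(-6, 8)*p(-3) = -(2 - 1) + 12*(-3)² = -1*1 + 12*9 = -1 + 108 = 107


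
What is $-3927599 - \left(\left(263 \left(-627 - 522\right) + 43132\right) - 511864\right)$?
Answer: $-3156680$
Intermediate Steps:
$-3927599 - \left(\left(263 \left(-627 - 522\right) + 43132\right) - 511864\right) = -3927599 - \left(\left(263 \left(-1149\right) + 43132\right) - 511864\right) = -3927599 - \left(\left(-302187 + 43132\right) - 511864\right) = -3927599 - \left(-259055 - 511864\right) = -3927599 - -770919 = -3927599 + 770919 = -3156680$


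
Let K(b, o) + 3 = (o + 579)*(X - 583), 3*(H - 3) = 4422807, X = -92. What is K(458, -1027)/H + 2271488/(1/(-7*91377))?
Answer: -714005808901051969/491424 ≈ -1.4529e+12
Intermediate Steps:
H = 1474272 (H = 3 + (⅓)*4422807 = 3 + 1474269 = 1474272)
K(b, o) = -390828 - 675*o (K(b, o) = -3 + (o + 579)*(-92 - 583) = -3 + (579 + o)*(-675) = -3 + (-390825 - 675*o) = -390828 - 675*o)
K(458, -1027)/H + 2271488/(1/(-7*91377)) = (-390828 - 675*(-1027))/1474272 + 2271488/(1/(-7*91377)) = (-390828 + 693225)*(1/1474272) + 2271488/(1/(-639639)) = 302397*(1/1474272) + 2271488/(-1/639639) = 100799/491424 + 2271488*(-639639) = 100799/491424 - 1452932312832 = -714005808901051969/491424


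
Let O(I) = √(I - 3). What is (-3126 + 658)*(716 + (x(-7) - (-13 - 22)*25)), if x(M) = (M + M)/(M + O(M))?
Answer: -231910556/59 - 34552*I*√10/59 ≈ -3.9307e+6 - 1851.9*I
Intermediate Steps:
O(I) = √(-3 + I)
x(M) = 2*M/(M + √(-3 + M)) (x(M) = (M + M)/(M + √(-3 + M)) = (2*M)/(M + √(-3 + M)) = 2*M/(M + √(-3 + M)))
(-3126 + 658)*(716 + (x(-7) - (-13 - 22)*25)) = (-3126 + 658)*(716 + (2*(-7)/(-7 + √(-3 - 7)) - (-13 - 22)*25)) = -2468*(716 + (2*(-7)/(-7 + √(-10)) - (-35)*25)) = -2468*(716 + (2*(-7)/(-7 + I*√10) - 1*(-875))) = -2468*(716 + (-14/(-7 + I*√10) + 875)) = -2468*(716 + (875 - 14/(-7 + I*√10))) = -2468*(1591 - 14/(-7 + I*√10)) = -3926588 + 34552/(-7 + I*√10)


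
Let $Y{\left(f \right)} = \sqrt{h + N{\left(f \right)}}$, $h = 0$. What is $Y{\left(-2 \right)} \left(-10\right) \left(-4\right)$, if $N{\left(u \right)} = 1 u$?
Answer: $40 i \sqrt{2} \approx 56.569 i$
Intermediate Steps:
$N{\left(u \right)} = u$
$Y{\left(f \right)} = \sqrt{f}$ ($Y{\left(f \right)} = \sqrt{0 + f} = \sqrt{f}$)
$Y{\left(-2 \right)} \left(-10\right) \left(-4\right) = \sqrt{-2} \left(-10\right) \left(-4\right) = i \sqrt{2} \left(-10\right) \left(-4\right) = - 10 i \sqrt{2} \left(-4\right) = 40 i \sqrt{2}$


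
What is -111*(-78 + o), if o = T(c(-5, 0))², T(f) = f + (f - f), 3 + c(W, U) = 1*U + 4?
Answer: 8547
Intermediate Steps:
c(W, U) = 1 + U (c(W, U) = -3 + (1*U + 4) = -3 + (U + 4) = -3 + (4 + U) = 1 + U)
T(f) = f (T(f) = f + 0 = f)
o = 1 (o = (1 + 0)² = 1² = 1)
-111*(-78 + o) = -111*(-78 + 1) = -111*(-77) = 8547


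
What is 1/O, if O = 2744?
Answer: 1/2744 ≈ 0.00036443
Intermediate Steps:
1/O = 1/2744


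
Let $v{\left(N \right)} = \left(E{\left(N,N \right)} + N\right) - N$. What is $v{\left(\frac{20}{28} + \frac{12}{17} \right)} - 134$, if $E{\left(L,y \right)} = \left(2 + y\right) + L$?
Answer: $- \frac{15370}{119} \approx -129.16$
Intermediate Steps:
$E{\left(L,y \right)} = 2 + L + y$
$v{\left(N \right)} = 2 + 2 N$ ($v{\left(N \right)} = \left(\left(2 + N + N\right) + N\right) - N = \left(\left(2 + 2 N\right) + N\right) - N = \left(2 + 3 N\right) - N = 2 + 2 N$)
$v{\left(\frac{20}{28} + \frac{12}{17} \right)} - 134 = \left(2 + 2 \left(\frac{20}{28} + \frac{12}{17}\right)\right) - 134 = \left(2 + 2 \left(20 \cdot \frac{1}{28} + 12 \cdot \frac{1}{17}\right)\right) - 134 = \left(2 + 2 \left(\frac{5}{7} + \frac{12}{17}\right)\right) - 134 = \left(2 + 2 \cdot \frac{169}{119}\right) - 134 = \left(2 + \frac{338}{119}\right) - 134 = \frac{576}{119} - 134 = - \frac{15370}{119}$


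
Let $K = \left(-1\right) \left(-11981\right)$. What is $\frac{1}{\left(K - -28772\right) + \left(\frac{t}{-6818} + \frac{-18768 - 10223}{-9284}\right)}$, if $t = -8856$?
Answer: $\frac{31649156}{1289937994339} \approx 2.4535 \cdot 10^{-5}$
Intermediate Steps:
$K = 11981$
$\frac{1}{\left(K - -28772\right) + \left(\frac{t}{-6818} + \frac{-18768 - 10223}{-9284}\right)} = \frac{1}{\left(11981 - -28772\right) - \left(- \frac{4428}{3409} - \frac{-18768 - 10223}{-9284}\right)} = \frac{1}{\left(11981 + 28772\right) - - \frac{139939871}{31649156}} = \frac{1}{40753 + \left(\frac{4428}{3409} + \frac{28991}{9284}\right)} = \frac{1}{40753 + \frac{139939871}{31649156}} = \frac{1}{\frac{1289937994339}{31649156}} = \frac{31649156}{1289937994339}$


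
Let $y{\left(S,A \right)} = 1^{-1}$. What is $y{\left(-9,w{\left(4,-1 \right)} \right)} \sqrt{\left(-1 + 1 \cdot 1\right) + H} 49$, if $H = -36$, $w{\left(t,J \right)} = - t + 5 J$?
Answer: $294 i \approx 294.0 i$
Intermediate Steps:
$y{\left(S,A \right)} = 1$
$y{\left(-9,w{\left(4,-1 \right)} \right)} \sqrt{\left(-1 + 1 \cdot 1\right) + H} 49 = 1 \sqrt{\left(-1 + 1 \cdot 1\right) - 36} \cdot 49 = 1 \sqrt{\left(-1 + 1\right) - 36} \cdot 49 = 1 \sqrt{0 - 36} \cdot 49 = 1 \sqrt{-36} \cdot 49 = 1 \cdot 6 i 49 = 6 i 49 = 294 i$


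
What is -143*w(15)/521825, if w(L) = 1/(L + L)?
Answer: -143/15654750 ≈ -9.1346e-6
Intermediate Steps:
w(L) = 1/(2*L)
-143*w(15)/521825 = -143/(2*15)/521825 = -143/(2*15)*(1/521825) = -143*1/30*(1/521825) = -143/30*1/521825 = -143/15654750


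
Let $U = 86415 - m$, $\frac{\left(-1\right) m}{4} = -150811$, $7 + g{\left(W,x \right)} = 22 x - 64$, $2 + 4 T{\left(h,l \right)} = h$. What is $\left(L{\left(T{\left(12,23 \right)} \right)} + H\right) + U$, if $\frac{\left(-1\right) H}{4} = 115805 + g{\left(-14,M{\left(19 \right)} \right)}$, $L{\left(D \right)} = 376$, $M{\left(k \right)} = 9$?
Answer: $-980181$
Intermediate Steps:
$T{\left(h,l \right)} = - \frac{1}{2} + \frac{h}{4}$
$g{\left(W,x \right)} = -71 + 22 x$ ($g{\left(W,x \right)} = -7 + \left(22 x - 64\right) = -7 + \left(-64 + 22 x\right) = -71 + 22 x$)
$m = 603244$ ($m = \left(-4\right) \left(-150811\right) = 603244$)
$H = -463728$ ($H = - 4 \left(115805 + \left(-71 + 22 \cdot 9\right)\right) = - 4 \left(115805 + \left(-71 + 198\right)\right) = - 4 \left(115805 + 127\right) = \left(-4\right) 115932 = -463728$)
$U = -516829$ ($U = 86415 - 603244 = -516829$)
$\left(L{\left(T{\left(12,23 \right)} \right)} + H\right) + U = \left(376 - 463728\right) - 516829 = -463352 - 516829 = -980181$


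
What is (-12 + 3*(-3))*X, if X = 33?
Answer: -693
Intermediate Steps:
(-12 + 3*(-3))*X = (-12 + 3*(-3))*33 = (-12 - 9)*33 = -21*33 = -693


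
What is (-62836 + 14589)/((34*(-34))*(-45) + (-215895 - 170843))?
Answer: 48247/334718 ≈ 0.14414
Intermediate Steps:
(-62836 + 14589)/((34*(-34))*(-45) + (-215895 - 170843)) = -48247/(-1156*(-45) - 386738) = -48247/(52020 - 386738) = -48247/(-334718) = -48247*(-1/334718) = 48247/334718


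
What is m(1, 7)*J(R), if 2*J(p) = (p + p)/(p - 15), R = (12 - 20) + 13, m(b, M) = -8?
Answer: 4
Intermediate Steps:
R = 5 (R = -8 + 13 = 5)
J(p) = p/(-15 + p) (J(p) = ((p + p)/(p - 15))/2 = ((2*p)/(-15 + p))/2 = (2*p/(-15 + p))/2 = p/(-15 + p))
m(1, 7)*J(R) = -40/(-15 + 5) = -40/(-10) = -40*(-1)/10 = -8*(-1/2) = 4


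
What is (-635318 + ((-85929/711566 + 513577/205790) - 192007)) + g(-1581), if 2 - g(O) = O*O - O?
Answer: -121849330976009357/36608291785 ≈ -3.3285e+6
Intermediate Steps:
g(O) = 2 + O - O**2 (g(O) = 2 - (O*O - O) = 2 - (O**2 - O) = 2 + (O - O**2) = 2 + O - O**2)
(-635318 + ((-85929/711566 + 513577/205790) - 192007)) + g(-1581) = (-635318 + ((-85929/711566 + 513577/205790) - 192007)) + (2 - 1581 - 1*(-1581)**2) = (-635318 + ((-85929*1/711566 + 513577*(1/205790)) - 192007)) + (2 - 1581 - 1*2499561) = (-635318 + ((-85929/711566 + 513577/205790) - 192007)) + (2 - 1581 - 2499561) = (-635318 + (86940150668/36608291785 - 192007)) - 2501140 = (-635318 - 7028961340611827/36608291785) - 2501140 = -30286868060874457/36608291785 - 2501140 = -121849330976009357/36608291785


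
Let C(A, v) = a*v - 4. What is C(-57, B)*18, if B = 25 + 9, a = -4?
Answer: -2520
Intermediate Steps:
B = 34
C(A, v) = -4 - 4*v (C(A, v) = -4*v - 4 = -4 - 4*v)
C(-57, B)*18 = (-4 - 4*34)*18 = (-4 - 136)*18 = -140*18 = -2520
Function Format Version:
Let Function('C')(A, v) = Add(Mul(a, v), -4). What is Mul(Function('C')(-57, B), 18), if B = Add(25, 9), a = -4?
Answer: -2520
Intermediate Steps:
B = 34
Function('C')(A, v) = Add(-4, Mul(-4, v)) (Function('C')(A, v) = Add(Mul(-4, v), -4) = Add(-4, Mul(-4, v)))
Mul(Function('C')(-57, B), 18) = Mul(Add(-4, Mul(-4, 34)), 18) = Mul(Add(-4, -136), 18) = Mul(-140, 18) = -2520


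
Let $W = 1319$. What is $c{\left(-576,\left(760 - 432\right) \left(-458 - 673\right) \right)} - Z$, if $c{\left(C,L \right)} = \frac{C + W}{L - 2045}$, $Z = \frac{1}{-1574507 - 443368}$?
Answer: $- \frac{1498908112}{752693607375} \approx -0.0019914$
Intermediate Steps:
$Z = - \frac{1}{2017875}$ ($Z = \frac{1}{-2017875} = - \frac{1}{2017875} \approx -4.9557 \cdot 10^{-7}$)
$c{\left(C,L \right)} = \frac{1319 + C}{-2045 + L}$ ($c{\left(C,L \right)} = \frac{C + 1319}{L - 2045} = \frac{1319 + C}{-2045 + L}$)
$c{\left(-576,\left(760 - 432\right) \left(-458 - 673\right) \right)} - Z = \frac{1319 - 576}{-2045 + \left(760 - 432\right) \left(-458 - 673\right)} - - \frac{1}{2017875} = \frac{1}{-2045 + 328 \left(-1131\right)} 743 + \frac{1}{2017875} = \frac{1}{-2045 - 370968} \cdot 743 + \frac{1}{2017875} = \frac{1}{-373013} \cdot 743 + \frac{1}{2017875} = \left(- \frac{1}{373013}\right) 743 + \frac{1}{2017875} = - \frac{743}{373013} + \frac{1}{2017875} = - \frac{1498908112}{752693607375}$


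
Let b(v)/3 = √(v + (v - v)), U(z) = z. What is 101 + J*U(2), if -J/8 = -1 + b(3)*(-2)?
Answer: 117 + 96*√3 ≈ 283.28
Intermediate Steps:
b(v) = 3*√v (b(v) = 3*√(v + (v - v)) = 3*√(v + 0) = 3*√v)
J = 8 + 48*√3 (J = -8*(-1 + (3*√3)*(-2)) = -8*(-1 - 6*√3) = 8 + 48*√3 ≈ 91.138)
101 + J*U(2) = 101 + (8 + 48*√3)*2 = 101 + (16 + 96*√3) = 117 + 96*√3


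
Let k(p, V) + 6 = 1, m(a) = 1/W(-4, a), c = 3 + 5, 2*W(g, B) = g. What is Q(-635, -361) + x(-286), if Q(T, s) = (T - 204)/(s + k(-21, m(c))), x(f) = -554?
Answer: -201925/366 ≈ -551.71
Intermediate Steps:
W(g, B) = g/2
c = 8
m(a) = -½ (m(a) = 1/((½)*(-4)) = 1/(-2) = -½)
k(p, V) = -5 (k(p, V) = -6 + 1 = -5)
Q(T, s) = (-204 + T)/(-5 + s) (Q(T, s) = (T - 204)/(s - 5) = (-204 + T)/(-5 + s))
Q(-635, -361) + x(-286) = (-204 - 635)/(-5 - 361) - 554 = -839/(-366) - 554 = -1/366*(-839) - 554 = 839/366 - 554 = -201925/366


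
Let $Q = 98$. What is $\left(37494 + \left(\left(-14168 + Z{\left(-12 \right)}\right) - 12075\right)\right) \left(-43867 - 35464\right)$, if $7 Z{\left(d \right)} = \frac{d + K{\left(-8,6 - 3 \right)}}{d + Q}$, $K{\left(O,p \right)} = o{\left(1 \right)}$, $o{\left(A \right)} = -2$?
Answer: $- \frac{38379703152}{43} \approx -8.9255 \cdot 10^{8}$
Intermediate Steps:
$K{\left(O,p \right)} = -2$
$Z{\left(d \right)} = \frac{-2 + d}{7 \left(98 + d\right)}$ ($Z{\left(d \right)} = \frac{\left(d - 2\right) \frac{1}{d + 98}}{7} = \frac{\left(-2 + d\right) \frac{1}{98 + d}}{7} = \frac{\frac{1}{98 + d} \left(-2 + d\right)}{7} = \frac{-2 + d}{7 \left(98 + d\right)}$)
$\left(37494 + \left(\left(-14168 + Z{\left(-12 \right)}\right) - 12075\right)\right) \left(-43867 - 35464\right) = \left(37494 - \left(26243 - \frac{-2 - 12}{7 \left(98 - 12\right)}\right)\right) \left(-43867 - 35464\right) = \left(37494 - \left(26243 - \frac{1}{7} \cdot \frac{1}{86} \left(-14\right)\right)\right) \left(-79331\right) = \left(37494 - \left(26243 + \frac{1}{43}\right)\right) \left(-79331\right) = \left(37494 - \frac{1128450}{43}\right) \left(-79331\right) = \frac{483792}{43} \left(-79331\right) = - \frac{38379703152}{43}$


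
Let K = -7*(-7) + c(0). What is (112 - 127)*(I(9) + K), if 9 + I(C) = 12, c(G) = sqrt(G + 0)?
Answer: -780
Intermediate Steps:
c(G) = sqrt(G)
I(C) = 3 (I(C) = -9 + 12 = 3)
K = 49 (K = -7*(-7) + sqrt(0) = 49 + 0 = 49)
(112 - 127)*(I(9) + K) = (112 - 127)*(3 + 49) = -15*52 = -780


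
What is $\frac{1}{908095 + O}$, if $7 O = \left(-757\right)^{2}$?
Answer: $\frac{7}{6929714} \approx 1.0101 \cdot 10^{-6}$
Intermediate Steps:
$O = \frac{573049}{7}$ ($O = \frac{\left(-757\right)^{2}}{7} = \frac{1}{7} \cdot 573049 = \frac{573049}{7} \approx 81864.0$)
$\frac{1}{908095 + O} = \frac{1}{908095 + \frac{573049}{7}} = \frac{1}{\frac{6929714}{7}} = \frac{7}{6929714}$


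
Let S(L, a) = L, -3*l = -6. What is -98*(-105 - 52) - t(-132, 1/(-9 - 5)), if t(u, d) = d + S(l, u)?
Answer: 215377/14 ≈ 15384.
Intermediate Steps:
l = 2 (l = -⅓*(-6) = 2)
t(u, d) = 2 + d (t(u, d) = d + 2 = 2 + d)
-98*(-105 - 52) - t(-132, 1/(-9 - 5)) = -98*(-105 - 52) - (2 + 1/(-9 - 5)) = -98*(-157) - (2 + 1/(-14)) = 15386 - (2 - 1/14) = 15386 - 1*27/14 = 15386 - 27/14 = 215377/14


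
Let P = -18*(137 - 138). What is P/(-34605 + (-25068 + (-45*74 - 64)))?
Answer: -18/63067 ≈ -0.00028541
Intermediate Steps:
P = 18 (P = -18*(-1) = 18)
P/(-34605 + (-25068 + (-45*74 - 64))) = 18/(-34605 + (-25068 + (-45*74 - 64))) = 18/(-34605 + (-25068 + (-3330 - 64))) = 18/(-34605 + (-25068 - 3394)) = 18/(-34605 - 28462) = 18/(-63067) = 18*(-1/63067) = -18/63067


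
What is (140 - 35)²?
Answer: 11025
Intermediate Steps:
(140 - 35)² = 105² = 11025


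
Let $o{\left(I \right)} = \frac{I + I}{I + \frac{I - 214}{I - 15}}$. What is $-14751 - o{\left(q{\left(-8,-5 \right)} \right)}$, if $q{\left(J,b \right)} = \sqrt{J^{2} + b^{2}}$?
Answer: $- \frac{26891699}{1819} + \frac{6242 \sqrt{89}}{1819} \approx -14751.0$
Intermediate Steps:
$o{\left(I \right)} = \frac{2 I}{I + \frac{-214 + I}{-15 + I}}$
$-14751 - o{\left(q{\left(-8,-5 \right)} \right)} = -14751 - \frac{2 \sqrt{\left(-8\right)^{2} + \left(-5\right)^{2}} \left(-15 + \sqrt{\left(-8\right)^{2} + \left(-5\right)^{2}}\right)}{-214 + \left(\sqrt{\left(-8\right)^{2} + \left(-5\right)^{2}}\right)^{2} - 14 \sqrt{\left(-8\right)^{2} + \left(-5\right)^{2}}} = -14751 - \frac{2 \sqrt{64 + 25} \left(-15 + \sqrt{64 + 25}\right)}{-214 + \left(\sqrt{64 + 25}\right)^{2} - 14 \sqrt{64 + 25}} = -14751 - \frac{2 \sqrt{89} \left(-15 + \sqrt{89}\right)}{-214 + \left(\sqrt{89}\right)^{2} - 14 \sqrt{89}} = -14751 - \frac{2 \sqrt{89} \left(-15 + \sqrt{89}\right)}{-214 + 89 - 14 \sqrt{89}} = -14751 - \frac{2 \sqrt{89} \left(-15 + \sqrt{89}\right)}{-125 - 14 \sqrt{89}}$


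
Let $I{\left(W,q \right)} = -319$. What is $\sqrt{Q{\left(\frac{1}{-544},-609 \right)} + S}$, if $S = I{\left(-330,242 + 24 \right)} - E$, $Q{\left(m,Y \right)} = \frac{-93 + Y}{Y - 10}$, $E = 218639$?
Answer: $\frac{10 i \sqrt{838957317}}{619} \approx 467.93 i$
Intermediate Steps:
$Q{\left(m,Y \right)} = \frac{-93 + Y}{-10 + Y}$
$S = -218958$ ($S = -319 - 218639 = -218958$)
$\sqrt{Q{\left(\frac{1}{-544},-609 \right)} + S} = \sqrt{\frac{-93 - 609}{-10 - 609} - 218958} = \sqrt{\frac{1}{-619} \left(-702\right) - 218958} = \sqrt{\left(- \frac{1}{619}\right) \left(-702\right) - 218958} = \sqrt{\frac{702}{619} - 218958} = \sqrt{- \frac{135534300}{619}} = \frac{10 i \sqrt{838957317}}{619}$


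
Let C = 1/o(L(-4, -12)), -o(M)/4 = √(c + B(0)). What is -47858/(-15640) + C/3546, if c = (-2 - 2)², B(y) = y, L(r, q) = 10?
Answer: 339406981/110918880 ≈ 3.0600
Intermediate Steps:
c = 16 (c = (-4)² = 16)
o(M) = -16 (o(M) = -4*√(16 + 0) = -4*√16 = -4*4 = -16)
C = -1/16 (C = 1/(-16) = -1/16 ≈ -0.062500)
-47858/(-15640) + C/3546 = -47858/(-15640) - 1/16/3546 = -47858*(-1/15640) - 1/16*1/3546 = 23929/7820 - 1/56736 = 339406981/110918880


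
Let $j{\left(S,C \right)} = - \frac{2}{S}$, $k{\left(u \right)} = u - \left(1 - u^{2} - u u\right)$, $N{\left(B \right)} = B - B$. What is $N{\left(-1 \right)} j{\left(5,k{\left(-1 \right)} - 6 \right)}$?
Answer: $0$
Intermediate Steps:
$N{\left(B \right)} = 0$
$k{\left(u \right)} = -1 + u + 2 u^{2}$ ($k{\left(u \right)} = u + \left(\left(u^{2} + u^{2}\right) - 1\right) = u + \left(2 u^{2} - 1\right) = u + \left(-1 + 2 u^{2}\right) = -1 + u + 2 u^{2}$)
$N{\left(-1 \right)} j{\left(5,k{\left(-1 \right)} - 6 \right)} = 0 \left(- \frac{2}{5}\right) = 0$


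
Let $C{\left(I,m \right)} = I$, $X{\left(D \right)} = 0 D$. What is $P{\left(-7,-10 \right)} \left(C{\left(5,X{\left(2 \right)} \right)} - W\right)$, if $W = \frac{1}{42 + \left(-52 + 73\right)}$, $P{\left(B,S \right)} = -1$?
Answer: $- \frac{314}{63} \approx -4.9841$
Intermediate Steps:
$X{\left(D \right)} = 0$
$W = \frac{1}{63}$ ($W = \frac{1}{42 + 21} = \frac{1}{63} \approx 0.015873$)
$P{\left(-7,-10 \right)} \left(C{\left(5,X{\left(2 \right)} \right)} - W\right) = - (5 - \frac{1}{63}) = \left(-1\right) \frac{314}{63} = - \frac{314}{63}$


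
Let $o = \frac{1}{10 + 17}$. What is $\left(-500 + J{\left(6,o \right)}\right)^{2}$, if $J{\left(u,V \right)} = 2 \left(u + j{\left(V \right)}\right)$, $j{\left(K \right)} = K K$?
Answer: $\frac{126558062500}{531441} \approx 2.3814 \cdot 10^{5}$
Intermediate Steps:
$j{\left(K \right)} = K^{2}$
$o = \frac{1}{27} \approx 0.037037$
$J{\left(u,V \right)} = 2 u + 2 V^{2}$ ($J{\left(u,V \right)} = 2 \left(u + V^{2}\right) = 2 u + 2 V^{2}$)
$\left(-500 + J{\left(6,o \right)}\right)^{2} = \left(-500 + \left(2 \cdot 6 + \frac{2}{729}\right)\right)^{2} = \left(-500 + \left(12 + 2 \cdot \frac{1}{729}\right)\right)^{2} = \left(-500 + \left(12 + \frac{2}{729}\right)\right)^{2} = \left(-500 + \frac{8750}{729}\right)^{2} = \left(- \frac{355750}{729}\right)^{2} = \frac{126558062500}{531441}$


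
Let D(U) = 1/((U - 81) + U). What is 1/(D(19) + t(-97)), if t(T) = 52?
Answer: 43/2235 ≈ 0.019239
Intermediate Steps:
D(U) = 1/(-81 + 2*U) (D(U) = 1/((-81 + U) + U) = 1/(-81 + 2*U))
1/(D(19) + t(-97)) = 1/(1/(-81 + 2*19) + 52) = 1/(1/(-81 + 38) + 52) = 1/(1/(-43) + 52) = 1/(-1/43 + 52) = 1/(2235/43) = 43/2235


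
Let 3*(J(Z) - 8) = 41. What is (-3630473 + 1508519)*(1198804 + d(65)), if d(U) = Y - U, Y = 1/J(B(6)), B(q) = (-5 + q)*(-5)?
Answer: -165338492406252/65 ≈ -2.5437e+12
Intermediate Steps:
B(q) = 25 - 5*q
J(Z) = 65/3 (J(Z) = 8 + (⅓)*41 = 8 + 41/3 = 65/3)
Y = 3/65 (Y = 1/(65/3) = 3/65 ≈ 0.046154)
d(U) = 3/65 - U
(-3630473 + 1508519)*(1198804 + d(65)) = (-3630473 + 1508519)*(1198804 + (3/65 - 1*65)) = -2121954*(1198804 + (3/65 - 65)) = -2121954*(1198804 - 4222/65) = -2121954*77918038/65 = -165338492406252/65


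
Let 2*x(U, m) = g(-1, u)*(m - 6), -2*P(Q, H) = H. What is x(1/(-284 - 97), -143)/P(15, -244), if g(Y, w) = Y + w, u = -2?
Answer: 447/244 ≈ 1.8320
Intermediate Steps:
P(Q, H) = -H/2
x(U, m) = 9 - 3*m/2 (x(U, m) = ((-1 - 2)*(m - 6))/2 = (-3*(-6 + m))/2 = (18 - 3*m)/2 = 9 - 3*m/2)
x(1/(-284 - 97), -143)/P(15, -244) = (9 - 3/2*(-143))/((-1/2*(-244))) = (9 + 429/2)/122 = (447/2)*(1/122) = 447/244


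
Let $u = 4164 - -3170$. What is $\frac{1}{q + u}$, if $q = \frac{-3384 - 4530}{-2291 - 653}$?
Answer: $\frac{1472}{10799605} \approx 0.0001363$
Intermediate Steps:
$u = 7334$ ($u = 4164 + 3170 = 7334$)
$q = \frac{3957}{1472}$ ($q = - \frac{7914}{-2944} = \left(-7914\right) \left(- \frac{1}{2944}\right) = \frac{3957}{1472} \approx 2.6882$)
$\frac{1}{q + u} = \frac{1}{\frac{3957}{1472} + 7334} = \frac{1}{\frac{10799605}{1472}} = \frac{1472}{10799605}$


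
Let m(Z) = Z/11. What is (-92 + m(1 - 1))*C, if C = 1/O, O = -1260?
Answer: 23/315 ≈ 0.073016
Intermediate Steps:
m(Z) = Z/11 (m(Z) = Z*(1/11) = Z/11)
C = -1/1260 (C = 1/(-1260) = -1/1260 ≈ -0.00079365)
(-92 + m(1 - 1))*C = (-92 + (1 - 1)/11)*(-1/1260) = (-92 + (1/11)*0)*(-1/1260) = (-92 + 0)*(-1/1260) = -92*(-1/1260) = 23/315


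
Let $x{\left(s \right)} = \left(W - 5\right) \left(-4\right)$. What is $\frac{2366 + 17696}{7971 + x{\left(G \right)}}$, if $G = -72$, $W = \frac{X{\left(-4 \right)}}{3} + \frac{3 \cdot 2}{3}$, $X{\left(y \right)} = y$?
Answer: $\frac{60186}{23965} \approx 2.5114$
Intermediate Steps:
$W = \frac{2}{3}$ ($W = - \frac{4}{3} + \frac{3 \cdot 2}{3} = \left(-4\right) \frac{1}{3} + 6 \cdot \frac{1}{3} = - \frac{4}{3} + 2 = \frac{2}{3} \approx 0.66667$)
$x{\left(s \right)} = \frac{52}{3}$ ($x{\left(s \right)} = \left(\frac{2}{3} - 5\right) \left(-4\right) = \left(- \frac{13}{3}\right) \left(-4\right) = \frac{52}{3}$)
$\frac{2366 + 17696}{7971 + x{\left(G \right)}} = \frac{2366 + 17696}{7971 + \frac{52}{3}} = \frac{20062}{\frac{23965}{3}} = 20062 \cdot \frac{3}{23965} = \frac{60186}{23965}$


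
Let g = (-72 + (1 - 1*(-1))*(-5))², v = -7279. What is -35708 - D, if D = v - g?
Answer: -21705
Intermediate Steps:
g = 6724 (g = (-72 + (1 + 1)*(-5))² = (-72 + 2*(-5))² = (-72 - 10)² = (-82)² = 6724)
D = -14003 (D = -7279 - 1*6724 = -7279 - 6724 = -14003)
-35708 - D = -35708 - 1*(-14003) = -35708 + 14003 = -21705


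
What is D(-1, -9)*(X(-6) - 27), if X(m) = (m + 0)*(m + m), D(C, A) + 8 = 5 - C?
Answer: -90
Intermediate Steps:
D(C, A) = -3 - C (D(C, A) = -8 + (5 - C) = -3 - C)
X(m) = 2*m² (X(m) = m*(2*m) = 2*m²)
D(-1, -9)*(X(-6) - 27) = (-3 - 1*(-1))*(2*(-6)² - 27) = (-3 + 1)*(2*36 - 27) = -2*(72 - 27) = -2*45 = -90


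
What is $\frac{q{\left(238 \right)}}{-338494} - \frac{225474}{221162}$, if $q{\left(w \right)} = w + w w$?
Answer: $- \frac{22225433260}{18715502507} \approx -1.1875$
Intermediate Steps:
$q{\left(w \right)} = w + w^{2}$
$\frac{q{\left(238 \right)}}{-338494} - \frac{225474}{221162} = \frac{238 \left(1 + 238\right)}{-338494} - \frac{225474}{221162} = 238 \cdot 239 \left(- \frac{1}{338494}\right) - \frac{112737}{110581} = 56882 \left(- \frac{1}{338494}\right) - \frac{112737}{110581} = - \frac{28441}{169247} - \frac{112737}{110581} = - \frac{22225433260}{18715502507}$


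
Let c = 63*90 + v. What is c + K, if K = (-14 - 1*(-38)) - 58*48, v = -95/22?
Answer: 63925/22 ≈ 2905.7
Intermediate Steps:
v = -95/22 (v = -95*1/22 = -95/22 ≈ -4.3182)
c = 124645/22 (c = 63*90 - 95/22 = 5670 - 95/22 = 124645/22 ≈ 5665.7)
K = -2760 (K = (-14 + 38) - 2784 = 24 - 2784 = -2760)
c + K = 124645/22 - 2760 = 63925/22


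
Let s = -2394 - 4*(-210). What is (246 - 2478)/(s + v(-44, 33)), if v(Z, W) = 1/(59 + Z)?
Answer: 33480/23309 ≈ 1.4364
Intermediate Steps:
s = -1554 (s = -2394 - 1*(-840) = -2394 + 840 = -1554)
(246 - 2478)/(s + v(-44, 33)) = (246 - 2478)/(-1554 + 1/(59 - 44)) = -2232/(-1554 + 1/15) = -2232/(-23309/15) = -2232*(-15/23309) = 33480/23309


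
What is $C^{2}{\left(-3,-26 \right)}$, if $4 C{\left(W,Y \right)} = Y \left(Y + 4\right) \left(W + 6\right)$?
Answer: $184041$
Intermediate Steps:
$C{\left(W,Y \right)} = \frac{Y \left(4 + Y\right) \left(6 + W\right)}{4}$ ($C{\left(W,Y \right)} = \frac{Y \left(Y + 4\right) \left(W + 6\right)}{4} = \frac{Y \left(4 + Y\right) \left(6 + W\right)}{4}$)
$C^{2}{\left(-3,-26 \right)} = \left(\frac{1}{4} \left(-26\right) \left(24 + 4 \left(-3\right) + 6 \left(-26\right) - -78\right)\right)^{2} = \left(\frac{1}{4} \left(-26\right) \left(24 - 12 - 156 + 78\right)\right)^{2} = \left(\frac{1}{4} \left(-26\right) \left(-66\right)\right)^{2} = 429^{2} = 184041$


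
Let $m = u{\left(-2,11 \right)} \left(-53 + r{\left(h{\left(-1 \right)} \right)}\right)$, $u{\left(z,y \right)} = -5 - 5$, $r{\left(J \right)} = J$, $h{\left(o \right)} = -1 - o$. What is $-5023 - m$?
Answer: $-5553$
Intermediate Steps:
$u{\left(z,y \right)} = -10$
$m = 530$ ($m = - 10 \left(-53 - 0\right) = - 10 \left(-53 + \left(-1 + 1\right)\right) = - 10 \left(-53 + 0\right) = \left(-10\right) \left(-53\right) = 530$)
$-5023 - m = -5023 - 530 = -5553$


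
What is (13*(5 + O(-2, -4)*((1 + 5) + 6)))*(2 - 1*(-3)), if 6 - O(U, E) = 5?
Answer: 1105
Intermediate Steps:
O(U, E) = 1 (O(U, E) = 6 - 1*5 = 6 - 5 = 1)
(13*(5 + O(-2, -4)*((1 + 5) + 6)))*(2 - 1*(-3)) = (13*(5 + 1*((1 + 5) + 6)))*(2 - 1*(-3)) = (13*(5 + 1*(6 + 6)))*(2 + 3) = (13*(5 + 1*12))*5 = (13*(5 + 12))*5 = (13*17)*5 = 221*5 = 1105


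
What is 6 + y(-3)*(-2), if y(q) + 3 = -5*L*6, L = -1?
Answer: -48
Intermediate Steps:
y(q) = 27 (y(q) = -3 - 5*(-1)*6 = -3 + 5*6 = -3 + 30 = 27)
6 + y(-3)*(-2) = 6 + 27*(-2) = 6 - 54 = -48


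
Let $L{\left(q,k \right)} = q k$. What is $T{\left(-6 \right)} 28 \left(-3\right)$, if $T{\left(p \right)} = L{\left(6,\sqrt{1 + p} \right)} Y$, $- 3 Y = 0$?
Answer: $0$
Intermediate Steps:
$Y = 0$ ($Y = \left(- \frac{1}{3}\right) 0 = 0$)
$L{\left(q,k \right)} = k q$
$T{\left(p \right)} = 0$ ($T{\left(p \right)} = \sqrt{1 + p} 6 \cdot 0 = 6 \sqrt{1 + p} 0 = 0$)
$T{\left(-6 \right)} 28 \left(-3\right) = 0 \cdot 28 \left(-3\right) = 0 \left(-3\right) = 0$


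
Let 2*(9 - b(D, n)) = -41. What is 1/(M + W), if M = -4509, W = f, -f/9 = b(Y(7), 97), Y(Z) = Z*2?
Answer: -2/9549 ≈ -0.00020945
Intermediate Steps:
Y(Z) = 2*Z
b(D, n) = 59/2 (b(D, n) = 9 - ½*(-41) = 9 + 41/2 = 59/2)
f = -531/2 (f = -9*59/2 = -531/2 ≈ -265.50)
W = -531/2 ≈ -265.50
1/(M + W) = 1/(-4509 - 531/2) = 1/(-9549/2) = -2/9549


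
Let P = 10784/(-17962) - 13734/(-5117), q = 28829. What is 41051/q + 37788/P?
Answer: 28159564843723/1552585795 ≈ 18137.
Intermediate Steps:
P = 13679170/6565111 (P = 10784*(-1/17962) - 13734*(-1/5117) = -5392/8981 + 1962/731 = 13679170/6565111 ≈ 2.0836)
41051/q + 37788/P = 41051/28829 + 37788/(13679170/6565111) = 41051*(1/28829) + 37788*(6565111/13679170) = 41051/28829 + 124041207234/6839585 = 28159564843723/1552585795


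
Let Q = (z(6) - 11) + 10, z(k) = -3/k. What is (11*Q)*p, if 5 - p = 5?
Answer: 0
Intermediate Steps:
p = 0 (p = 5 - 1*5 = 5 - 5 = 0)
Q = -3/2 (Q = (-3/6 - 11) + 10 = (-3*1/6 - 11) + 10 = (-1/2 - 11) + 10 = -23/2 + 10 = -3/2 ≈ -1.5000)
(11*Q)*p = (11*(-3/2))*0 = -33/2*0 = 0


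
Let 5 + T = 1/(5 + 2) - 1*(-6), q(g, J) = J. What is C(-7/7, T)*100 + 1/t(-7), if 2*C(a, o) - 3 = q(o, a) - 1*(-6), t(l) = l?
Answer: 2799/7 ≈ 399.86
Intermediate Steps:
T = 8/7 (T = -5 + (1/(5 + 2) - 1*(-6)) = -5 + (1/7 + 6) = -5 + (⅐ + 6) = -5 + 43/7 = 8/7 ≈ 1.1429)
C(a, o) = 9/2 + a/2 (C(a, o) = 3/2 + (a - 1*(-6))/2 = 3/2 + (a + 6)/2 = 3/2 + (6 + a)/2 = 3/2 + (3 + a/2) = 9/2 + a/2)
C(-7/7, T)*100 + 1/t(-7) = (9/2 + (-7/7)/2)*100 + 1/(-7) = (9/2 + (-7*⅐)/2)*100 - ⅐ = (9/2 + (½)*(-1))*100 - ⅐ = (9/2 - ½)*100 - ⅐ = 4*100 - ⅐ = 400 - ⅐ = 2799/7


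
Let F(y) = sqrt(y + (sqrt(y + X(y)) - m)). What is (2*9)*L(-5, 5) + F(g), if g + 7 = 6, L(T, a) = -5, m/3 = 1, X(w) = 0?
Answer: -90 + sqrt(-4 + I) ≈ -89.752 + 2.0153*I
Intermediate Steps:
m = 3 (m = 3*1 = 3)
g = -1 (g = -7 + 6 = -1)
F(y) = sqrt(-3 + y + sqrt(y)) (F(y) = sqrt(y + (sqrt(y + 0) - 1*3)) = sqrt(y + (sqrt(y) - 3)) = sqrt(y + (-3 + sqrt(y))) = sqrt(-3 + y + sqrt(y)))
(2*9)*L(-5, 5) + F(g) = (2*9)*(-5) + sqrt(-3 - 1 + sqrt(-1)) = 18*(-5) + sqrt(-3 - 1 + I) = -90 + sqrt(-4 + I)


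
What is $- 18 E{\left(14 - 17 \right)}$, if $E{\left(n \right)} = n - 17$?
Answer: $360$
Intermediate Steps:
$E{\left(n \right)} = -17 + n$
$- 18 E{\left(14 - 17 \right)} = - 18 \left(-17 + \left(14 - 17\right)\right) = - 18 \left(-17 - 3\right) = \left(-18\right) \left(-20\right) = 360$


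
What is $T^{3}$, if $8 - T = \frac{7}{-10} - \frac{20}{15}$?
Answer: $\frac{27270901}{27000} \approx 1010.0$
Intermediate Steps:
$T = \frac{301}{30}$ ($T = 8 - \left(\frac{7}{-10} - \frac{20}{15}\right) = 8 - \left(7 \left(- \frac{1}{10}\right) - \frac{4}{3}\right) = 8 - \left(- \frac{7}{10} - \frac{4}{3}\right) = 8 - - \frac{61}{30} = 8 + \frac{61}{30} = \frac{301}{30} \approx 10.033$)
$T^{3} = \left(\frac{301}{30}\right)^{3} = \frac{27270901}{27000}$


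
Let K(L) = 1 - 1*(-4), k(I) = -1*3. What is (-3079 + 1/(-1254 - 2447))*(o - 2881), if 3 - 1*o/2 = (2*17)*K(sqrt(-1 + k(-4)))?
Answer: 36636146700/3701 ≈ 9.8990e+6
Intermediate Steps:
k(I) = -3
K(L) = 5 (K(L) = 1 + 4 = 5)
o = -334 (o = 6 - 2*2*17*5 = 6 - 68*5 = 6 - 2*170 = 6 - 340 = -334)
(-3079 + 1/(-1254 - 2447))*(o - 2881) = (-3079 + 1/(-1254 - 2447))*(-334 - 2881) = (-3079 + 1/(-3701))*(-3215) = (-3079 - 1/3701)*(-3215) = -11395380/3701*(-3215) = 36636146700/3701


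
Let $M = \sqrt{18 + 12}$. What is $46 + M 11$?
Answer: $46 + 11 \sqrt{30} \approx 106.25$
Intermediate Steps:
$M = \sqrt{30} \approx 5.4772$
$46 + M 11 = 46 + \sqrt{30} \cdot 11 = 46 + 11 \sqrt{30}$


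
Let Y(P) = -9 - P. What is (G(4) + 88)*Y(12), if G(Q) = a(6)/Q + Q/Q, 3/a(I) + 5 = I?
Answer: -7539/4 ≈ -1884.8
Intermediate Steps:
a(I) = 3/(-5 + I)
G(Q) = 1 + 3/Q (G(Q) = (3/(-5 + 6))/Q + Q/Q = (3/1)/Q + 1 = (3*1)/Q + 1 = 3/Q + 1 = 1 + 3/Q)
(G(4) + 88)*Y(12) = ((3 + 4)/4 + 88)*(-9 - 1*12) = ((1/4)*7 + 88)*(-9 - 12) = (7/4 + 88)*(-21) = (359/4)*(-21) = -7539/4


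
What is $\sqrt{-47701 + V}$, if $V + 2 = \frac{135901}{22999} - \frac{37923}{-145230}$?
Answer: $\frac{i \sqrt{59125875808829254481590}}{1113381590} \approx 218.4 i$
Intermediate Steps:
$V = \frac{4642934589}{1113381590}$ ($V = -2 + \left(\frac{135901}{22999} - \frac{37923}{-145230}\right) = -2 + \left(135901 \cdot \frac{1}{22999} - - \frac{12641}{48410}\right) = -2 + \left(\frac{135901}{22999} + \frac{12641}{48410}\right) = -2 + \frac{6869697769}{1113381590} = \frac{4642934589}{1113381590} \approx 4.1701$)
$\sqrt{-47701 + V} = \sqrt{-47701 + \frac{4642934589}{1113381590}} = \sqrt{- \frac{53104772290001}{1113381590}} = \frac{i \sqrt{59125875808829254481590}}{1113381590}$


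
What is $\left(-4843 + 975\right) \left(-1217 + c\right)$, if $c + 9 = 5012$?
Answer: $-14644248$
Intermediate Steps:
$c = 5003$ ($c = -9 + 5012 = 5003$)
$\left(-4843 + 975\right) \left(-1217 + c\right) = \left(-4843 + 975\right) \left(-1217 + 5003\right) = \left(-3868\right) 3786 = -14644248$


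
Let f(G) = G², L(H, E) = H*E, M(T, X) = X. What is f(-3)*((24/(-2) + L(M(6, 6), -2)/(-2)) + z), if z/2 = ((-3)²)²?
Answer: 1404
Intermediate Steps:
L(H, E) = E*H
z = 162 (z = 2*((-3)²)² = 2*9² = 2*81 = 162)
f(-3)*((24/(-2) + L(M(6, 6), -2)/(-2)) + z) = (-3)²*((24/(-2) - 2*6/(-2)) + 162) = 9*((24*(-½) - 12*(-½)) + 162) = 9*((-12 + 6) + 162) = 9*(-6 + 162) = 9*156 = 1404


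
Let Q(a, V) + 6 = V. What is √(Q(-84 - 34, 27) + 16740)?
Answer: √16761 ≈ 129.46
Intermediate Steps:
Q(a, V) = -6 + V
√(Q(-84 - 34, 27) + 16740) = √((-6 + 27) + 16740) = √(21 + 16740) = √16761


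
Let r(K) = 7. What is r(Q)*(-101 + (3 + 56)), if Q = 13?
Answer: -294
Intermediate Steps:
r(Q)*(-101 + (3 + 56)) = 7*(-101 + (3 + 56)) = 7*(-101 + 59) = 7*(-42) = -294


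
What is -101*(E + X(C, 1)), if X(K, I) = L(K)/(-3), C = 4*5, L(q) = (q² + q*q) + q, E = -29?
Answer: 91607/3 ≈ 30536.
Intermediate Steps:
L(q) = q + 2*q² (L(q) = (q² + q²) + q = 2*q² + q = q + 2*q²)
C = 20
X(K, I) = -K*(1 + 2*K)/3 (X(K, I) = (K*(1 + 2*K))/(-3) = (K*(1 + 2*K))*(-⅓) = -K*(1 + 2*K)/3)
-101*(E + X(C, 1)) = -101*(-29 - ⅓*20*(1 + 2*20)) = -101*(-29 - ⅓*20*(1 + 40)) = -101*(-29 - ⅓*20*41) = -101*(-29 - 820/3) = -101*(-907/3) = 91607/3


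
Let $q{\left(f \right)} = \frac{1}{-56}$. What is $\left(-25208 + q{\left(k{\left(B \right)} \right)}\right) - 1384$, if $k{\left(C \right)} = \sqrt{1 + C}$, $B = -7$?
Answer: $- \frac{1489153}{56} \approx -26592.0$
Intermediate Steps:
$q{\left(f \right)} = - \frac{1}{56}$
$\left(-25208 + q{\left(k{\left(B \right)} \right)}\right) - 1384 = \left(-25208 - \frac{1}{56}\right) - 1384 = - \frac{1411649}{56} - 1384 = - \frac{1489153}{56}$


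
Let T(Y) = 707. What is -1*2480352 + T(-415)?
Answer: -2479645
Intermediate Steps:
-1*2480352 + T(-415) = -1*2480352 + 707 = -2480352 + 707 = -2479645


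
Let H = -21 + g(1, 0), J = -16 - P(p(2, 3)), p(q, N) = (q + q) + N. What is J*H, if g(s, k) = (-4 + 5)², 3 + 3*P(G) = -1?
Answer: 880/3 ≈ 293.33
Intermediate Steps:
p(q, N) = N + 2*q (p(q, N) = 2*q + N = N + 2*q)
P(G) = -4/3 (P(G) = -1 + (⅓)*(-1) = -1 - ⅓ = -4/3)
g(s, k) = 1 (g(s, k) = 1² = 1)
J = -44/3 (J = -16 - 1*(-4/3) = -16 + 4/3 = -44/3 ≈ -14.667)
H = -20 (H = -21 + 1 = -20)
J*H = -44/3*(-20) = 880/3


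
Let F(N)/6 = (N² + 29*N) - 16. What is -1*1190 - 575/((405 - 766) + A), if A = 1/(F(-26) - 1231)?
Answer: -770083115/647996 ≈ -1188.4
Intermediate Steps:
F(N) = -96 + 6*N² + 174*N (F(N) = 6*((N² + 29*N) - 16) = 6*(-16 + N² + 29*N) = -96 + 6*N² + 174*N)
A = -1/1795 (A = 1/((-96 + 6*(-26)² + 174*(-26)) - 1231) = 1/((-96 + 6*676 - 4524) - 1231) = 1/((-96 + 4056 - 4524) - 1231) = 1/(-564 - 1231) = 1/(-1795) = -1/1795 ≈ -0.00055710)
-1*1190 - 575/((405 - 766) + A) = -1*1190 - 575/((405 - 766) - 1/1795) = -1190 - 575/(-361 - 1/1795) = -1190 - 575/(-647996/1795) = -1190 - 575*(-1795/647996) = -1190 + 1032125/647996 = -770083115/647996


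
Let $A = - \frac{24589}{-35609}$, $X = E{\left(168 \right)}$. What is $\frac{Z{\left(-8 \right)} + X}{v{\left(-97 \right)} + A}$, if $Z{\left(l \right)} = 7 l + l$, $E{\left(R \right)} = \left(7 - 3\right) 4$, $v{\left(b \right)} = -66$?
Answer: $\frac{1709232}{2325605} \approx 0.73496$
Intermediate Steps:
$E{\left(R \right)} = 16$ ($E{\left(R \right)} = 4 \cdot 4 = 16$)
$X = 16$
$A = \frac{24589}{35609}$ ($A = \left(-24589\right) \left(- \frac{1}{35609}\right) = \frac{24589}{35609} \approx 0.69053$)
$Z{\left(l \right)} = 8 l$
$\frac{Z{\left(-8 \right)} + X}{v{\left(-97 \right)} + A} = \frac{8 \left(-8\right) + 16}{-66 + \frac{24589}{35609}} = \frac{-64 + 16}{- \frac{2325605}{35609}} = \left(-48\right) \left(- \frac{35609}{2325605}\right) = \frac{1709232}{2325605}$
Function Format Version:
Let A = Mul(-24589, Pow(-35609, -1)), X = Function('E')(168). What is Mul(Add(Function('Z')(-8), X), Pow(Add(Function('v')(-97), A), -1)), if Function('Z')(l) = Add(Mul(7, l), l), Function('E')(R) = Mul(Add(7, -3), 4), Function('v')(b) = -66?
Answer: Rational(1709232, 2325605) ≈ 0.73496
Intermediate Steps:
Function('E')(R) = 16 (Function('E')(R) = Mul(4, 4) = 16)
X = 16
A = Rational(24589, 35609) (A = Mul(-24589, Rational(-1, 35609)) = Rational(24589, 35609) ≈ 0.69053)
Function('Z')(l) = Mul(8, l)
Mul(Add(Function('Z')(-8), X), Pow(Add(Function('v')(-97), A), -1)) = Mul(Add(Mul(8, -8), 16), Pow(Add(-66, Rational(24589, 35609)), -1)) = Mul(Add(-64, 16), Pow(Rational(-2325605, 35609), -1)) = Mul(-48, Rational(-35609, 2325605)) = Rational(1709232, 2325605)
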